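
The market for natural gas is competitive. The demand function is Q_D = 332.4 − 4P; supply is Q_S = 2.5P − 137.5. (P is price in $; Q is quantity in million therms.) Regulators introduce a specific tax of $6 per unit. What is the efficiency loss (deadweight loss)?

$27.69 million

In inverse form: demand P = 83.1 − 0.25Q, supply P = 55 + 0.4Q.
Competitive equilibrium: 83.1 − 0.25Q = 55 + 0.4Q → Q* = 43.2308, P* = 72.2923.
With the tax, the buyer price exceeds the seller price by 6: (83.1 − 0.25Q) − (55 + 0.4Q) = 6 → Q' = 34.
ΔQ = 43.2308 − 34 = 9.2308; the wedge equals the tax, 6.
Welfare loss = ½ × 9.2308 × 6 = $27.69 million.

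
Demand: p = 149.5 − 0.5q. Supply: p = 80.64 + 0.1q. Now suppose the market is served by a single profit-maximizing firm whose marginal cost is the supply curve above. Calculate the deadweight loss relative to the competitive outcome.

816.41

Competitive equilibrium: 149.5 − 0.5q = 80.64 + 0.1q → q* = 114.7667, p* = 92.1167.
Marginal revenue: MR = 149.5 − q. Set MR = MC: 149.5 − q = 80.64 + 0.1q → q_m = 62.6.
Price p_m = 149.5 − 0.5·62.6 = 118.2; MC(q_m) = 80.64 + 0.1·62.6 = 86.9.
Competitive q* = 114.7667, so Δq = 52.1667; wedge = 118.2 − 86.9 = 31.3.
DWL = ½ × 52.1667 × 31.3 = 816.41.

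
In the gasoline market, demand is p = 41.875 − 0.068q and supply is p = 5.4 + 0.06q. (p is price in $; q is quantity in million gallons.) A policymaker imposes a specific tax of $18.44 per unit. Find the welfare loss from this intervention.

$1328.26 million

Competitive equilibrium: 41.875 − 0.068q = 5.4 + 0.06q → q* = 284.9609, p* = 22.4977.
With the tax, the buyer price exceeds the seller price by 18.44: (41.875 − 0.068q) − (5.4 + 0.06q) = 18.44 → q' = 140.8984.
Δq = 284.9609 − 140.8984 = 144.0625; the wedge equals the tax, 18.44.
DWL = ½ × 144.0625 × 18.44 = $1328.26 million.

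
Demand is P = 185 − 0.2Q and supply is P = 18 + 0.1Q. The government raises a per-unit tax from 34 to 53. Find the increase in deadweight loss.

Competitive equilibrium: 185 − 0.2Q = 18 + 0.1Q → Q* = 556.6667, P* = 73.6667.
For a per-unit tax t: ΔQ = t/0.3, so DWL = ½·t·(t/0.3) = t²/0.6.
At t = 34: DWL = 1926.667. At t = 53: DWL = 4681.667.
Increase = 4681.667 − 1926.667 = 2755.

2755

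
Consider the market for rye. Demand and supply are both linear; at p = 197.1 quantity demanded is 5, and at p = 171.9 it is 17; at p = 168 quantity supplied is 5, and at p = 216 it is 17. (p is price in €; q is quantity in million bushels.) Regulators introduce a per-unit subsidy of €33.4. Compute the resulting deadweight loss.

€91.44 million

Demand slope = (171.9 − 197.1)/(17 − 5) = −2.1, so p = 207.6 − 2.1q.
Supply slope = (216 − 168)/(17 − 5) = 4, so p = 148 + 4q.
Competitive equilibrium: 207.6 − 2.1q = 148 + 4q → q* = 9.7705, p* = 187.082.
The subsidy lowers effective supply by 33.4: p = 114.6 + 4q.
New quantity: 207.6 − 2.1q = 114.6 + 4q → q' = 15.2459.
Overproduction Δq = 15.2459 − 9.7705 = 5.4754; wedge = subsidy = 33.4.
Deadweight loss = ½ × 5.4754 × 33.4 = €91.44 million.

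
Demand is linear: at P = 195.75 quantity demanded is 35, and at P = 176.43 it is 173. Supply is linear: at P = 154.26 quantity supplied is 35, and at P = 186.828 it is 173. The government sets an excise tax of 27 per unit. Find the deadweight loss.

Demand slope = (176.43 − 195.75)/(173 − 35) = −0.14, so P = 200.65 − 0.14Q.
Supply slope = (186.828 − 154.26)/(173 − 35) = 0.236, so P = 146 + 0.236Q.
Competitive equilibrium: 200.65 − 0.14Q = 146 + 0.236Q → Q* = 145.3457, P* = 180.3016.
With the tax, the buyer price exceeds the seller price by 27: (200.65 − 0.14Q) − (146 + 0.236Q) = 27 → Q' = 73.5372.
ΔQ = 145.3457 − 73.5372 = 71.8085; the wedge equals the tax, 27.
Welfare loss = ½ × 71.8085 × 27 = 969.41.

969.41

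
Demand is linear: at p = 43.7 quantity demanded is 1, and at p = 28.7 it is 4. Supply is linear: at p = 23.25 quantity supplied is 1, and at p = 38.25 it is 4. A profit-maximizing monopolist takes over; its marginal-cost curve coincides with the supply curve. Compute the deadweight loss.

5.15

Demand slope = (28.7 − 43.7)/(4 − 1) = −5, so p = 48.7 − 5q.
Supply slope = (38.25 − 23.25)/(4 − 1) = 5, so p = 18.25 + 5q.
Competitive equilibrium: 48.7 − 5q = 18.25 + 5q → q* = 3.045, p* = 33.475.
Marginal revenue: MR = 48.7 − 10q. Set MR = MC: 48.7 − 10q = 18.25 + 5q → q_m = 2.03.
Price p_m = 48.7 − 5·2.03 = 38.55; MC(q_m) = 18.25 + 5·2.03 = 28.4.
Competitive q* = 3.045, so Δq = 1.015; wedge = 38.55 − 28.4 = 10.15.
Deadweight loss = ½ × 1.015 × 10.15 = 5.15.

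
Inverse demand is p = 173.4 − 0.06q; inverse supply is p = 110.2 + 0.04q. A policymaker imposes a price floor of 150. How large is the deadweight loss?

2928.20

Competitive equilibrium: 173.4 − 0.06q = 110.2 + 0.04q → q* = 632, p* = 135.48.
At the floor p = 150, quantity demanded = (173.4 − 150)/0.06 = 390.
Sellers' marginal cost at q' = 390: 110.2 + 0.04·390 = 125.8.
Δq = 632 − 390 = 242; wedge = 150 − 125.8 = 24.2.
Welfare loss = ½ × 242 × 24.2 = 2928.20.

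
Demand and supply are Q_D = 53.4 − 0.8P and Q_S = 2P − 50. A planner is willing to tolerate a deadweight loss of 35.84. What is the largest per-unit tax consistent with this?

11.2

In inverse form: demand P = 66.75 − 1.25Q, supply P = 25 + 0.5Q.
Competitive equilibrium: 66.75 − 1.25Q = 25 + 0.5Q → Q* = 23.8571, P* = 36.9286.
A tax t gives ΔQ = t/1.75 and wedge t, so DWL = t²/3.5.
t²/3.5 = 35.84 → t² = 125.44 → t = 11.2.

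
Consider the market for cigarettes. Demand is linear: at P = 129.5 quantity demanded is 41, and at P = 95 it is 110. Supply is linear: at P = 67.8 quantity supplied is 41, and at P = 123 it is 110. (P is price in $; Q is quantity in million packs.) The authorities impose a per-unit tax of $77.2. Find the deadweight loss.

$2292.25 million

Demand slope = (95 − 129.5)/(110 − 41) = −0.5, so P = 150 − 0.5Q.
Supply slope = (123 − 67.8)/(110 − 41) = 0.8, so P = 35 + 0.8Q.
Competitive equilibrium: 150 − 0.5Q = 35 + 0.8Q → Q* = 88.4615, P* = 105.7692.
With the tax, the buyer price exceeds the seller price by 77.2: (150 − 0.5Q) − (35 + 0.8Q) = 77.2 → Q' = 29.0769.
ΔQ = 88.4615 − 29.0769 = 59.3846; the wedge equals the tax, 77.2.
Welfare loss = ½ × 59.3846 × 77.2 = $2292.25 million.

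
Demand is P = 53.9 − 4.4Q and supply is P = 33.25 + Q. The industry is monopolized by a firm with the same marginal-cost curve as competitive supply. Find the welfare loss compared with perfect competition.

Competitive equilibrium: 53.9 − 4.4Q = 33.25 + Q → Q* = 3.8241, P* = 37.0741.
Marginal revenue: MR = 53.9 − 8.8Q. Set MR = MC: 53.9 − 8.8Q = 33.25 + Q → Q_m = 2.1071.
Price P_m = 53.9 − 4.4·2.1071 = 44.6288; MC(Q_m) = 33.25 + 1·2.1071 = 35.3571.
Competitive Q* = 3.8241, so ΔQ = 1.717; wedge = 44.6288 − 35.3571 = 9.2717.
The triangle = ½ × 1.717 × 9.2717 = 7.96.

7.96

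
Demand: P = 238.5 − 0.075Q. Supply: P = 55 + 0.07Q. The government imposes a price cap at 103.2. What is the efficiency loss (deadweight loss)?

24132.82

Competitive equilibrium: 238.5 − 0.075Q = 55 + 0.07Q → Q* = 1265.51724, P* = 143.58621.
At the ceiling P = 103.2, quantity supplied = (103.2 − 55)/0.07 = 688.57143.
Willingness to pay at Q' = 688.57143: 238.5 − 0.075·688.57143 = 186.85714.
ΔQ = 1265.51724 − 688.57143 = 576.94581; wedge = 186.85714 − 103.2 = 83.65714.
The triangle = ½ × 576.94581 × 83.65714 = 24132.82.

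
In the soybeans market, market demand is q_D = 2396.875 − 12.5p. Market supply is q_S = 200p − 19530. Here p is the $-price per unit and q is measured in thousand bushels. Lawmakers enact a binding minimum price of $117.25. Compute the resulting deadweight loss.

$1313.62 thousand

In inverse form: demand p = 191.75 − 0.08q, supply p = 97.65 + 0.005q.
Competitive equilibrium: 191.75 − 0.08q = 97.65 + 0.005q → q* = 1107.0588, p* = 103.1853.
At the floor p = 117.25, quantity demanded = (191.75 − 117.25)/0.08 = 931.25.
Sellers' marginal cost at q' = 931.25: 97.65 + 0.005·931.25 = 102.3063.
Δq = 1107.0588 − 931.25 = 175.8088; wedge = 117.25 − 102.3063 = 14.9437.
The triangle = ½ × 175.8088 × 14.9437 = $1313.62 thousand.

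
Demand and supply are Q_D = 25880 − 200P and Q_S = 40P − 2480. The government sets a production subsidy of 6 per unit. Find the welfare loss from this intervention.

In inverse form: demand P = 129.4 − 0.005Q, supply P = 62 + 0.025Q.
Competitive equilibrium: 129.4 − 0.005Q = 62 + 0.025Q → Q* = 2246.6667, P* = 118.1667.
The subsidy lowers effective supply by 6: P = 56 + 0.025Q.
New quantity: 129.4 − 0.005Q = 56 + 0.025Q → Q' = 2446.6667.
Overproduction ΔQ = 2446.6667 − 2246.6667 = 200; wedge = subsidy = 6.
Welfare loss = ½ × 200 × 6 = 600.

600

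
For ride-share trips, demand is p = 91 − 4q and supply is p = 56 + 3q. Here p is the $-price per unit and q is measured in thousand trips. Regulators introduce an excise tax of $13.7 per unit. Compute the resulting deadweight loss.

Competitive equilibrium: 91 − 4q = 56 + 3q → q* = 5, p* = 71.
With the tax, the buyer price exceeds the seller price by 13.7: (91 − 4q) − (56 + 3q) = 13.7 → q' = 3.0429.
Δq = 5 − 3.0429 = 1.9571; the wedge equals the tax, 13.7.
Deadweight loss = ½ × 1.9571 × 13.7 = $13.41 thousand.

$13.41 thousand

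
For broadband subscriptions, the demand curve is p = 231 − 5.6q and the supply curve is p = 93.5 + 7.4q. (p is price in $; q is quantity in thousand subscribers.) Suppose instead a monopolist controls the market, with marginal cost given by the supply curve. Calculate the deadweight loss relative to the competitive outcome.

Competitive equilibrium: 231 − 5.6q = 93.5 + 7.4q → q* = 10.5769, p* = 171.7692.
Marginal revenue: MR = 231 − 11.2q. Set MR = MC: 231 − 11.2q = 93.5 + 7.4q → q_m = 7.3925.
Price p_m = 231 − 5.6·7.3925 = 189.602; MC(q_m) = 93.5 + 7.4·7.3925 = 148.2045.
Competitive q* = 10.5769, so Δq = 3.1844; wedge = 189.602 − 148.2045 = 41.3975.
Welfare loss = ½ × 3.1844 × 41.3975 = $65.91 thousand.

$65.91 thousand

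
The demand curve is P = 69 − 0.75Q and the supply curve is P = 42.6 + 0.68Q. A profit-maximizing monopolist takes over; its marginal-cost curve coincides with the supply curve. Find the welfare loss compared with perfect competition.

Competitive equilibrium: 69 − 0.75Q = 42.6 + 0.68Q → Q* = 18.4615, P* = 55.1538.
Marginal revenue: MR = 69 − 1.5Q. Set MR = MC: 69 − 1.5Q = 42.6 + 0.68Q → Q_m = 12.1101.
Price P_m = 69 − 0.75·12.1101 = 59.9174; MC(Q_m) = 42.6 + 0.68·12.1101 = 50.8349.
Competitive Q* = 18.4615, so ΔQ = 6.3514; wedge = 59.9174 − 50.8349 = 9.0825.
Deadweight loss = ½ × 6.3514 × 9.0825 = 28.84.

28.84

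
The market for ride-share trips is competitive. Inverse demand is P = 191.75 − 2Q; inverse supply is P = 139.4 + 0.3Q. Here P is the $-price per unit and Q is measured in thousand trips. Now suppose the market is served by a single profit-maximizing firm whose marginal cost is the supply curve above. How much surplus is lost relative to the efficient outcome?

$128.88 thousand

Competitive equilibrium: 191.75 − 2Q = 139.4 + 0.3Q → Q* = 22.7609, P* = 146.2283.
Marginal revenue: MR = 191.75 − 4Q. Set MR = MC: 191.75 − 4Q = 139.4 + 0.3Q → Q_m = 12.1744.
Price P_m = 191.75 − 2·12.1744 = 167.4012; MC(Q_m) = 139.4 + 0.3·12.1744 = 143.0523.
Competitive Q* = 22.7609, so ΔQ = 10.5865; wedge = 167.4012 − 143.0523 = 24.3489.
DWL = ½ × 10.5865 × 24.3489 = $128.88 thousand.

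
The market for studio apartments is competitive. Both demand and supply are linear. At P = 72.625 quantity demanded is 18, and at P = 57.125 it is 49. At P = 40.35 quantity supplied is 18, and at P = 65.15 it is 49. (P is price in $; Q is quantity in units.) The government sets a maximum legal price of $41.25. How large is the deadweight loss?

Demand slope = (57.125 − 72.625)/(49 − 18) = −0.5, so P = 81.625 − 0.5Q.
Supply slope = (65.15 − 40.35)/(49 − 18) = 0.8, so P = 25.95 + 0.8Q.
Competitive equilibrium: 81.625 − 0.5Q = 25.95 + 0.8Q → Q* = 42.8269, P* = 60.2115.
At the ceiling P = 41.25, quantity supplied = (41.25 − 25.95)/0.8 = 19.125.
Willingness to pay at Q' = 19.125: 81.625 − 0.5·19.125 = 72.0625.
ΔQ = 42.8269 − 19.125 = 23.7019; wedge = 72.0625 − 41.25 = 30.8125.
Welfare loss = ½ × 23.7019 × 30.8125 = $365.16.

$365.16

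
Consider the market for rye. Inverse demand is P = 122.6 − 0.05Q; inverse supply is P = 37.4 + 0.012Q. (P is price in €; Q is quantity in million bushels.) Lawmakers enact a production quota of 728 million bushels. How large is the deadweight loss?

Competitive equilibrium: 122.6 − 0.05Q = 37.4 + 0.012Q → Q* = 1374.1935, P* = 53.8903.
At Q = 728: demand price = 122.6 − 0.05·728 = 86.2; supply price = 37.4 + 0.012·728 = 46.136.
ΔQ = 1374.1935 − 728 = 646.1935; wedge = 86.2 − 46.136 = 40.064.
Deadweight loss = ½ × 646.1935 × 40.064 = €12944.55 million.

€12944.55 million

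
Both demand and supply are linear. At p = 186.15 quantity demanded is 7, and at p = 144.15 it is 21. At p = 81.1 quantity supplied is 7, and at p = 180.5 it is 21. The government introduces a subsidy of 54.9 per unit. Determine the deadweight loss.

Demand slope = (144.15 − 186.15)/(21 − 7) = −3, so p = 207.15 − 3q.
Supply slope = (180.5 − 81.1)/(21 − 7) = 7.1, so p = 31.4 + 7.1q.
Competitive equilibrium: 207.15 − 3q = 31.4 + 7.1q → q* = 17.401, p* = 154.947.
The subsidy lowers effective supply by 54.9: p = 7.1q − 23.5.
New quantity: 207.15 − 3q = 7.1q − 23.5 → q' = 22.8366.
Overproduction Δq = 22.8366 − 17.401 = 5.4356; wedge = subsidy = 54.9.
DWL = ½ × 5.4356 × 54.9 = 149.21.

149.21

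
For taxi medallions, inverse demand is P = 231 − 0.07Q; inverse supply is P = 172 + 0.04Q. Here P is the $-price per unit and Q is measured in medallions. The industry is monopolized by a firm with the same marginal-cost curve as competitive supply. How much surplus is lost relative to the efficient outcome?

Competitive equilibrium: 231 − 0.07Q = 172 + 0.04Q → Q* = 536.36364, P* = 193.45455.
Marginal revenue: MR = 231 − 0.14Q. Set MR = MC: 231 − 0.14Q = 172 + 0.04Q → Q_m = 327.77778.
Price P_m = 231 − 0.07·327.77778 = 208.05556; MC(Q_m) = 172 + 0.04·327.77778 = 185.11111.
Competitive Q* = 536.36364, so ΔQ = 208.58586; wedge = 208.05556 − 185.11111 = 22.94445.
DWL = ½ × 208.58586 × 22.94445 = $2392.94.

$2392.94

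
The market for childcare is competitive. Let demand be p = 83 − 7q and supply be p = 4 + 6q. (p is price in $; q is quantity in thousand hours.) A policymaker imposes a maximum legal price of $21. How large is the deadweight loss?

Competitive equilibrium: 83 − 7q = 4 + 6q → q* = 6.0769, p* = 40.4615.
At the ceiling p = 21, quantity supplied = (21 − 4)/6 = 2.8333.
Willingness to pay at q' = 2.8333: 83 − 7·2.8333 = 63.1669.
Δq = 6.0769 − 2.8333 = 3.2436; wedge = 63.1669 − 21 = 42.1669.
DWL = ½ × 3.2436 × 42.1669 = $68.39 thousand.

$68.39 thousand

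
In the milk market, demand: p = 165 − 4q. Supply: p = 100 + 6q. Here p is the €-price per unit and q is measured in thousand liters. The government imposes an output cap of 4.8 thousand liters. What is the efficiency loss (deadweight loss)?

€14.45 thousand

Competitive equilibrium: 165 − 4q = 100 + 6q → q* = 6.5, p* = 139.
At q = 4.8: demand price = 165 − 4·4.8 = 145.8; supply price = 100 + 6·4.8 = 128.8.
Δq = 6.5 − 4.8 = 1.7; wedge = 145.8 − 128.8 = 17.
Deadweight loss = ½ × 1.7 × 17 = €14.45 thousand.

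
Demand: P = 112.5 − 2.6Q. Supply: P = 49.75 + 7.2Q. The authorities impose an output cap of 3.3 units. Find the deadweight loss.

Competitive equilibrium: 112.5 − 2.6Q = 49.75 + 7.2Q → Q* = 6.4031, P* = 95.852.
At Q = 3.3: demand price = 112.5 − 2.6·3.3 = 103.92; supply price = 49.75 + 7.2·3.3 = 73.51.
ΔQ = 6.4031 − 3.3 = 3.1031; wedge = 103.92 − 73.51 = 30.41.
Deadweight loss = ½ × 3.1031 × 30.41 = 47.18.

47.18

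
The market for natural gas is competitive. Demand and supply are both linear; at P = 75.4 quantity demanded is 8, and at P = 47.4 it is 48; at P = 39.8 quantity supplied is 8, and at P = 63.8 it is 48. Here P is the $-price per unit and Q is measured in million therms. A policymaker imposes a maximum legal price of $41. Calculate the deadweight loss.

Demand slope = (47.4 − 75.4)/(48 − 8) = −0.7, so P = 81 − 0.7Q.
Supply slope = (63.8 − 39.8)/(48 − 8) = 0.6, so P = 35 + 0.6Q.
Competitive equilibrium: 81 − 0.7Q = 35 + 0.6Q → Q* = 35.3846, P* = 56.2308.
At the ceiling P = 41, quantity supplied = (41 − 35)/0.6 = 10.
Willingness to pay at Q' = 10: 81 − 0.7·10 = 74.
ΔQ = 35.3846 − 10 = 25.3846; wedge = 74 − 41 = 33.
Welfare loss = ½ × 25.3846 × 33 = $418.85 million.

$418.85 million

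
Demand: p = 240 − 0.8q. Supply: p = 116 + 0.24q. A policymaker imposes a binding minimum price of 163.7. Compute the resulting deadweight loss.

Competitive equilibrium: 240 − 0.8q = 116 + 0.24q → q* = 119.2308, p* = 144.6154.
At the floor p = 163.7, quantity demanded = (240 − 163.7)/0.8 = 95.375.
Sellers' marginal cost at q' = 95.375: 116 + 0.24·95.375 = 138.89.
Δq = 119.2308 − 95.375 = 23.8558; wedge = 163.7 − 138.89 = 24.81.
Deadweight loss = ½ × 23.8558 × 24.81 = 295.93.

295.93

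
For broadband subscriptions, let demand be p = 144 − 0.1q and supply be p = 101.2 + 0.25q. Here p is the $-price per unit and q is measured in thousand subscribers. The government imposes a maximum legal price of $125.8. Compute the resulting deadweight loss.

$99.84 thousand

Competitive equilibrium: 144 − 0.1q = 101.2 + 0.25q → q* = 122.2857, p* = 131.7714.
At the ceiling p = 125.8, quantity supplied = (125.8 − 101.2)/0.25 = 98.4.
Willingness to pay at q' = 98.4: 144 − 0.1·98.4 = 134.16.
Δq = 122.2857 − 98.4 = 23.8857; wedge = 134.16 − 125.8 = 8.36.
The triangle = ½ × 23.8857 × 8.36 = $99.84 thousand.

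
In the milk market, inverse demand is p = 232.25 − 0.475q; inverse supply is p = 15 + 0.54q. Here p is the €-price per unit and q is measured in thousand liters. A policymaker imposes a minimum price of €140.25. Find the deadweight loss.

€210.27 thousand

Competitive equilibrium: 232.25 − 0.475q = 15 + 0.54q → q* = 214.0394, p* = 130.5813.
At the floor p = 140.25, quantity demanded = (232.25 − 140.25)/0.475 = 193.6842.
Sellers' marginal cost at q' = 193.6842: 15 + 0.54·193.6842 = 119.5895.
Δq = 214.0394 − 193.6842 = 20.3552; wedge = 140.25 − 119.5895 = 20.6605.
The triangle = ½ × 20.3552 × 20.6605 = €210.27 thousand.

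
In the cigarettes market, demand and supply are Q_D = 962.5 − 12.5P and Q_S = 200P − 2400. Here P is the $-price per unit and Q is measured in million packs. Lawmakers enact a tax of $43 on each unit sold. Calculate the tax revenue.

$11129.41 million

In inverse form: demand P = 77 − 0.08Q, supply P = 12 + 0.005Q.
Competitive equilibrium: 77 − 0.08Q = 12 + 0.005Q → Q* = 764.7059, P* = 15.8235.
With the tax, the buyer price exceeds the seller price by 43: (77 − 0.08Q) − (12 + 0.005Q) = 43 → Q' = 258.8235.
Tax revenue = 43 × 258.8235 = $11129.41 million.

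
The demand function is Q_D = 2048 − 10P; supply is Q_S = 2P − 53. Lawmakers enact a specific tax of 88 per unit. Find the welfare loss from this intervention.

In inverse form: demand P = 204.8 − 0.1Q, supply P = 26.5 + 0.5Q.
Competitive equilibrium: 204.8 − 0.1Q = 26.5 + 0.5Q → Q* = 297.1667, P* = 175.0833.
With the tax, the buyer price exceeds the seller price by 88: (204.8 − 0.1Q) − (26.5 + 0.5Q) = 88 → Q' = 150.5.
ΔQ = 297.1667 − 150.5 = 146.6667; the wedge equals the tax, 88.
DWL = ½ × 146.6667 × 88 = 6453.33.

6453.33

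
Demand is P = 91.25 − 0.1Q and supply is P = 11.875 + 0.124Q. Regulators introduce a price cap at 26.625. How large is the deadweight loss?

Competitive equilibrium: 91.25 − 0.1Q = 11.875 + 0.124Q → Q* = 354.3527, P* = 55.8147.
At the ceiling P = 26.625, quantity supplied = (26.625 − 11.875)/0.124 = 118.9516.
Willingness to pay at Q' = 118.9516: 91.25 − 0.1·118.9516 = 79.3548.
ΔQ = 354.3527 − 118.9516 = 235.4011; wedge = 79.3548 − 26.625 = 52.7298.
DWL = ½ × 235.4011 × 52.7298 = 6206.33.

6206.33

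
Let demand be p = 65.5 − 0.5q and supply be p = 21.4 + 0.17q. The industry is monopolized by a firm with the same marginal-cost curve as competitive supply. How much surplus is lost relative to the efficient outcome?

265.06

Competitive equilibrium: 65.5 − 0.5q = 21.4 + 0.17q → q* = 65.8209, p* = 32.5896.
Marginal revenue: MR = 65.5 − q. Set MR = MC: 65.5 − q = 21.4 + 0.17q → q_m = 37.6923.
Price p_m = 65.5 − 0.5·37.6923 = 46.6539; MC(q_m) = 21.4 + 0.17·37.6923 = 27.8077.
Competitive q* = 65.8209, so Δq = 28.1286; wedge = 46.6539 − 27.8077 = 18.8462.
The triangle = ½ × 28.1286 × 18.8462 = 265.06.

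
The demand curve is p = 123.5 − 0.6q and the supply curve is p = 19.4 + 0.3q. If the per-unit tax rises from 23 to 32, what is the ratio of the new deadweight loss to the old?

1.936

Competitive equilibrium: 123.5 − 0.6q = 19.4 + 0.3q → q* = 115.6667, p* = 54.1.
For a per-unit tax t: Δq = t/0.9, so DWL = ½·t·(t/0.9) = t²/1.8.
At t = 23: DWL = 293.889. At t = 32: DWL = 568.889.
Ratio = (32/23)² = 1.936.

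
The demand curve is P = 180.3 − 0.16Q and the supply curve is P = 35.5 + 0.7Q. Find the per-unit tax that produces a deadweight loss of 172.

Competitive equilibrium: 180.3 − 0.16Q = 35.5 + 0.7Q → Q* = 168.3721, P* = 153.3605.
A tax t gives ΔQ = t/0.86 and wedge t, so DWL = t²/1.72.
t²/1.72 = 172 → t² = 295.84 → t = 17.2.

17.2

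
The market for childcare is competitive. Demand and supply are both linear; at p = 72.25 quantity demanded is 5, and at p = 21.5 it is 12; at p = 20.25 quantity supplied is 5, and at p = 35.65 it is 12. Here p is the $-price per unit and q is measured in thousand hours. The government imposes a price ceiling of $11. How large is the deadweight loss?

Demand slope = (21.5 − 72.25)/(12 − 5) = −7.25, so p = 108.5 − 7.25q.
Supply slope = (35.65 − 20.25)/(12 − 5) = 2.2, so p = 9.25 + 2.2q.
Competitive equilibrium: 108.5 − 7.25q = 9.25 + 2.2q → q* = 10.5026, p* = 32.3558.
At the ceiling p = 11, quantity supplied = (11 − 9.25)/2.2 = 0.7955.
Willingness to pay at q' = 0.7955: 108.5 − 7.25·0.7955 = 102.7326.
Δq = 10.5026 − 0.7955 = 9.7071; wedge = 102.7326 − 11 = 91.7326.
Deadweight loss = ½ × 9.7071 × 91.7326 = $445.23 thousand.

$445.23 thousand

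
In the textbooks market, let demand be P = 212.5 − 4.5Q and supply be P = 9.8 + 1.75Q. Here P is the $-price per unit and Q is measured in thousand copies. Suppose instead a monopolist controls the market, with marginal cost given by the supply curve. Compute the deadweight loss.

$575.98 thousand

Competitive equilibrium: 212.5 − 4.5Q = 9.8 + 1.75Q → Q* = 32.432, P* = 66.556.
Marginal revenue: MR = 212.5 − 9Q. Set MR = MC: 212.5 − 9Q = 9.8 + 1.75Q → Q_m = 18.8558.
Price P_m = 212.5 − 4.5·18.8558 = 127.6489; MC(Q_m) = 9.8 + 1.75·18.8558 = 42.7977.
Competitive Q* = 32.432, so ΔQ = 13.5762; wedge = 127.6489 − 42.7977 = 84.8512.
The triangle = ½ × 13.5762 × 84.8512 = $575.98 thousand.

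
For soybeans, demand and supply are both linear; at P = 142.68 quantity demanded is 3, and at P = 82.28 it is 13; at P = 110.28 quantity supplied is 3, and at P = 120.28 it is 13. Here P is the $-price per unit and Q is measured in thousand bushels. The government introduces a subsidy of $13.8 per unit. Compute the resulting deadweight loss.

Demand slope = (82.28 − 142.68)/(13 − 3) = −6.04, so P = 160.8 − 6.04Q.
Supply slope = (120.28 − 110.28)/(13 − 3) = 1, so P = 107.28 + Q.
Competitive equilibrium: 160.8 − 6.04Q = 107.28 + Q → Q* = 7.6023, P* = 114.8823.
The subsidy lowers effective supply by 13.8: P = 93.48 + Q.
New quantity: 160.8 − 6.04Q = 93.48 + Q → Q' = 9.5625.
Overproduction ΔQ = 9.5625 − 7.6023 = 1.9602; wedge = subsidy = 13.8.
Welfare loss = ½ × 1.9602 × 13.8 = $13.53 thousand.

$13.53 thousand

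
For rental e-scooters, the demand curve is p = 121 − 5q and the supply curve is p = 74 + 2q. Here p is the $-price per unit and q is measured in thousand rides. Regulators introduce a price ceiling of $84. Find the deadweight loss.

Competitive equilibrium: 121 − 5q = 74 + 2q → q* = 6.7143, p* = 87.4286.
At the ceiling p = 84, quantity supplied = (84 − 74)/2 = 5.
Willingness to pay at q' = 5: 121 − 5·5 = 96.
Δq = 6.7143 − 5 = 1.7143; wedge = 96 − 84 = 12.
Deadweight loss = ½ × 1.7143 × 12 = $10.29 thousand.

$10.29 thousand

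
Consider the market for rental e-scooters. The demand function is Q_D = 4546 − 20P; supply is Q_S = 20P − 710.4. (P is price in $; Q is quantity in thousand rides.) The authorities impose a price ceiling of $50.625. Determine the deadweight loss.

In inverse form: demand P = 227.3 − 0.05Q, supply P = 35.52 + 0.05Q.
Competitive equilibrium: 227.3 − 0.05Q = 35.52 + 0.05Q → Q* = 1917.8, P* = 131.41.
At the ceiling P = 50.625, quantity supplied = (50.625 − 35.52)/0.05 = 302.1.
Willingness to pay at Q' = 302.1: 227.3 − 0.05·302.1 = 212.195.
ΔQ = 1917.8 − 302.1 = 1615.7; wedge = 212.195 − 50.625 = 161.57.
DWL = ½ × 1615.7 × 161.57 = $130524.32 thousand.

$130524.32 thousand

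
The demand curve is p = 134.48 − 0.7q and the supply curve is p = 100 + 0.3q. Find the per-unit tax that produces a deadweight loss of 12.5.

5

Competitive equilibrium: 134.48 − 0.7q = 100 + 0.3q → q* = 34.48, p* = 110.344.
A tax t gives Δq = t/1 and wedge t, so DWL = t²/2.
t²/2 = 12.5 → t² = 25 → t = 5.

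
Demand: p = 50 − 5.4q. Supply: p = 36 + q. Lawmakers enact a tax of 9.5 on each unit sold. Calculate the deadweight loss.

7.05

Competitive equilibrium: 50 − 5.4q = 36 + q → q* = 2.1875, p* = 38.1875.
With the tax, the buyer price exceeds the seller price by 9.5: (50 − 5.4q) − (36 + q) = 9.5 → q' = 0.7031.
Δq = 2.1875 − 0.7031 = 1.4844; the wedge equals the tax, 9.5.
DWL = ½ × 1.4844 × 9.5 = 7.05.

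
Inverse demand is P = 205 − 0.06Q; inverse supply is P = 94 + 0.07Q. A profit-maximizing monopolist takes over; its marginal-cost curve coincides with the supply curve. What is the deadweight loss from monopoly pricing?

Competitive equilibrium: 205 − 0.06Q = 94 + 0.07Q → Q* = 853.84615, P* = 153.76923.
Marginal revenue: MR = 205 − 0.12Q. Set MR = MC: 205 − 0.12Q = 94 + 0.07Q → Q_m = 584.21053.
Price P_m = 205 − 0.06·584.21053 = 169.94737; MC(Q_m) = 94 + 0.07·584.21053 = 134.89474.
Competitive Q* = 853.84615, so ΔQ = 269.63562; wedge = 169.94737 − 134.89474 = 35.05263.
The triangle = ½ × 269.63562 × 35.05263 = 4725.72.

4725.72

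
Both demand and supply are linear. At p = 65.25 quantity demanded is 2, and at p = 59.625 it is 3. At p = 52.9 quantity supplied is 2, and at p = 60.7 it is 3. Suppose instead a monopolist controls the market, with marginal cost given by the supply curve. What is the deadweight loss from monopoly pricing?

4.99

Demand slope = (59.625 − 65.25)/(3 − 2) = −5.625, so p = 76.5 − 5.625q.
Supply slope = (60.7 − 52.9)/(3 − 2) = 7.8, so p = 37.3 + 7.8q.
Competitive equilibrium: 76.5 − 5.625q = 37.3 + 7.8q → q* = 2.9199, p* = 60.0754.
Marginal revenue: MR = 76.5 − 11.25q. Set MR = MC: 76.5 − 11.25q = 37.3 + 7.8q → q_m = 2.0577.
Price p_m = 76.5 − 5.625·2.0577 = 64.9254; MC(q_m) = 37.3 + 7.8·2.0577 = 53.3501.
Competitive q* = 2.9199, so Δq = 0.8622; wedge = 64.9254 − 53.3501 = 11.5753.
The triangle = ½ × 0.8622 × 11.5753 = 4.99.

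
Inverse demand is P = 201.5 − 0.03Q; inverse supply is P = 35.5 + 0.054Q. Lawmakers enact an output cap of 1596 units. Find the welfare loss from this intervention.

Competitive equilibrium: 201.5 − 0.03Q = 35.5 + 0.054Q → Q* = 1976.1905, P* = 142.2143.
At Q = 1596: demand price = 201.5 − 0.03·1596 = 153.62; supply price = 35.5 + 0.054·1596 = 121.684.
ΔQ = 1976.1905 − 1596 = 380.1905; wedge = 153.62 − 121.684 = 31.936.
The triangle = ½ × 380.1905 × 31.936 = 6070.88.

6070.88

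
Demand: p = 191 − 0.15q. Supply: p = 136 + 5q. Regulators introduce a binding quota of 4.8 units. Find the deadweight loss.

Competitive equilibrium: 191 − 0.15q = 136 + 5q → q* = 10.6796, p* = 189.3981.
At q = 4.8: demand price = 191 − 0.15·4.8 = 190.28; supply price = 136 + 5·4.8 = 160.
Δq = 10.6796 − 4.8 = 5.8796; wedge = 190.28 − 160 = 30.28.
Welfare loss = ½ × 5.8796 × 30.28 = 89.02.

89.02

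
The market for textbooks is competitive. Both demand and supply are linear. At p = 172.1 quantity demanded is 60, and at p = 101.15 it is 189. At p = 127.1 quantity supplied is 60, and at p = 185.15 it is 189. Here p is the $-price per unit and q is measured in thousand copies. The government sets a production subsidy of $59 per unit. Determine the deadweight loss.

$1740.50 thousand

Demand slope = (101.15 − 172.1)/(189 − 60) = −0.55, so p = 205.1 − 0.55q.
Supply slope = (185.15 − 127.1)/(189 − 60) = 0.45, so p = 100.1 + 0.45q.
Competitive equilibrium: 205.1 − 0.55q = 100.1 + 0.45q → q* = 105, p* = 147.35.
The subsidy lowers effective supply by 59: p = 41.1 + 0.45q.
New quantity: 205.1 − 0.55q = 41.1 + 0.45q → q' = 164.
Overproduction Δq = 164 − 105 = 59; wedge = subsidy = 59.
Deadweight loss = ½ × 59 × 59 = $1740.50 thousand.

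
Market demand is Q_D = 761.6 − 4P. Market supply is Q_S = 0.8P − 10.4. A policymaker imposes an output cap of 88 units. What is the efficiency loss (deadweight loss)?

687.05

In inverse form: demand P = 190.4 − 0.25Q, supply P = 13 + 1.25Q.
Competitive equilibrium: 190.4 − 0.25Q = 13 + 1.25Q → Q* = 118.2667, P* = 160.8333.
At Q = 88: demand price = 190.4 − 0.25·88 = 168.4; supply price = 13 + 1.25·88 = 123.
ΔQ = 118.2667 − 88 = 30.2667; wedge = 168.4 − 123 = 45.4.
Deadweight loss = ½ × 30.2667 × 45.4 = 687.05.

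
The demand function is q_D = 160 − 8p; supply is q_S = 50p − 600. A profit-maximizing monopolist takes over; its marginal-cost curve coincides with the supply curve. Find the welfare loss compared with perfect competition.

In inverse form: demand p = 20 − 0.125q, supply p = 12 + 0.02q.
Competitive equilibrium: 20 − 0.125q = 12 + 0.02q → q* = 55.1724, p* = 13.1034.
Marginal revenue: MR = 20 − 0.25q. Set MR = MC: 20 − 0.25q = 12 + 0.02q → q_m = 29.6296.
Price p_m = 20 − 0.125·29.6296 = 16.2963; MC(q_m) = 12 + 0.02·29.6296 = 12.5926.
Competitive q* = 55.1724, so Δq = 25.5428; wedge = 16.2963 − 12.5926 = 3.7037.
Deadweight loss = ½ × 25.5428 × 3.7037 = 47.30.

47.30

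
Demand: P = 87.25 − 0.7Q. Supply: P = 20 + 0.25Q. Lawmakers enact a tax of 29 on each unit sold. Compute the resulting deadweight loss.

442.63

Competitive equilibrium: 87.25 − 0.7Q = 20 + 0.25Q → Q* = 70.7895, P* = 37.6974.
With the tax, the buyer price exceeds the seller price by 29: (87.25 − 0.7Q) − (20 + 0.25Q) = 29 → Q' = 40.2632.
ΔQ = 70.7895 − 40.2632 = 30.5263; the wedge equals the tax, 29.
The triangle = ½ × 30.5263 × 29 = 442.63.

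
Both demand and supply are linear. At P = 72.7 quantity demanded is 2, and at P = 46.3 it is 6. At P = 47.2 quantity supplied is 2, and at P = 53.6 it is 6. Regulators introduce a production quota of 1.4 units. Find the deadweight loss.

Demand slope = (46.3 − 72.7)/(6 − 2) = −6.6, so P = 85.9 − 6.6Q.
Supply slope = (53.6 − 47.2)/(6 − 2) = 1.6, so P = 44 + 1.6Q.
Competitive equilibrium: 85.9 − 6.6Q = 44 + 1.6Q → Q* = 5.1098, P* = 52.1756.
At Q = 1.4: demand price = 85.9 − 6.6·1.4 = 76.66; supply price = 44 + 1.6·1.4 = 46.24.
ΔQ = 5.1098 − 1.4 = 3.7098; wedge = 76.66 − 46.24 = 30.42.
The triangle = ½ × 3.7098 × 30.42 = 56.43.

56.43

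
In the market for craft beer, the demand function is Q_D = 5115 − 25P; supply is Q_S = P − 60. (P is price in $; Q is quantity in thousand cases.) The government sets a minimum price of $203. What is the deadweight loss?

In inverse form: demand P = 204.6 − 0.04Q, supply P = 60 + Q.
Competitive equilibrium: 204.6 − 0.04Q = 60 + Q → Q* = 139.0385, P* = 199.0385.
At the floor P = 203, quantity demanded = (204.6 − 203)/0.04 = 40.
Sellers' marginal cost at Q' = 40: 60 + 1·40 = 100.
ΔQ = 139.0385 − 40 = 99.0385; wedge = 203 − 100 = 103.
DWL = ½ × 99.0385 × 103 = $5100.48 thousand.

$5100.48 thousand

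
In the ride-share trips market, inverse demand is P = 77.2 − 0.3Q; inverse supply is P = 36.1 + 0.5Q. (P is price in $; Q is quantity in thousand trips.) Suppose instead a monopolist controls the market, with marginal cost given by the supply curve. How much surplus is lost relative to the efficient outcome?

$78.53 thousand

Competitive equilibrium: 77.2 − 0.3Q = 36.1 + 0.5Q → Q* = 51.375, P* = 61.7875.
Marginal revenue: MR = 77.2 − 0.6Q. Set MR = MC: 77.2 − 0.6Q = 36.1 + 0.5Q → Q_m = 37.3636.
Price P_m = 77.2 − 0.3·37.3636 = 65.9909; MC(Q_m) = 36.1 + 0.5·37.3636 = 54.7818.
Competitive Q* = 51.375, so ΔQ = 14.0114; wedge = 65.9909 − 54.7818 = 11.2091.
The triangle = ½ × 14.0114 × 11.2091 = $78.53 thousand.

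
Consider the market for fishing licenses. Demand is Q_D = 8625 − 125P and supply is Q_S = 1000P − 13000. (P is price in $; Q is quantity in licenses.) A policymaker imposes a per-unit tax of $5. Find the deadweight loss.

$1388.89

In inverse form: demand P = 69 − 0.008Q, supply P = 13 + 0.001Q.
Competitive equilibrium: 69 − 0.008Q = 13 + 0.001Q → Q* = 6222.2222, P* = 19.2222.
With the tax, the buyer price exceeds the seller price by 5: (69 − 0.008Q) − (13 + 0.001Q) = 5 → Q' = 5666.6667.
ΔQ = 6222.2222 − 5666.6667 = 555.5555; the wedge equals the tax, 5.
Welfare loss = ½ × 555.5555 × 5 = $1388.89.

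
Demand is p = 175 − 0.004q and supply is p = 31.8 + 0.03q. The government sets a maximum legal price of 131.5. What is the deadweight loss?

Competitive equilibrium: 175 − 0.004q = 31.8 + 0.03q → q* = 4211.76471, p* = 158.15294.
At the ceiling p = 131.5, quantity supplied = (131.5 − 31.8)/0.03 = 3323.33333.
Willingness to pay at q' = 3323.33333: 175 − 0.004·3323.33333 = 161.70667.
Δq = 4211.76471 − 3323.33333 = 888.43138; wedge = 161.70667 − 131.5 = 30.20667.
Welfare loss = ½ × 888.43138 × 30.20667 = 13418.28.

13418.28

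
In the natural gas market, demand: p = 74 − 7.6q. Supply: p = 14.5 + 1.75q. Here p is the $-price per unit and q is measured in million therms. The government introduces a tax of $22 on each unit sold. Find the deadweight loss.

$25.88 million

Competitive equilibrium: 74 − 7.6q = 14.5 + 1.75q → q* = 6.3636, p* = 25.6364.
With the tax, the buyer price exceeds the seller price by 22: (74 − 7.6q) − (14.5 + 1.75q) = 22 → q' = 4.0107.
Δq = 6.3636 − 4.0107 = 2.3529; the wedge equals the tax, 22.
DWL = ½ × 2.3529 × 22 = $25.88 million.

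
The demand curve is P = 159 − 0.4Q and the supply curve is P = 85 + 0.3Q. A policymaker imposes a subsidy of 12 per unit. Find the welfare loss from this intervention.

Competitive equilibrium: 159 − 0.4Q = 85 + 0.3Q → Q* = 105.7143, P* = 116.7143.
The subsidy lowers effective supply by 12: P = 73 + 0.3Q.
New quantity: 159 − 0.4Q = 73 + 0.3Q → Q' = 122.8571.
Overproduction ΔQ = 122.8571 − 105.7143 = 17.1428; wedge = subsidy = 12.
Welfare loss = ½ × 17.1428 × 12 = 102.86.

102.86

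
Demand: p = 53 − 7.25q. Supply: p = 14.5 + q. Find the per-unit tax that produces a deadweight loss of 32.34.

23.1

Competitive equilibrium: 53 − 7.25q = 14.5 + q → q* = 4.6667, p* = 19.1667.
A tax t gives Δq = t/8.25 and wedge t, so DWL = t²/16.5.
t²/16.5 = 32.34 → t² = 533.61 → t = 23.1.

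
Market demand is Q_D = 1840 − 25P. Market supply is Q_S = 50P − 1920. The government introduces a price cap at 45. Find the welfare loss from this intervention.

In inverse form: demand P = 73.6 − 0.04Q, supply P = 38.4 + 0.02Q.
Competitive equilibrium: 73.6 − 0.04Q = 38.4 + 0.02Q → Q* = 586.6667, P* = 50.1333.
At the ceiling P = 45, quantity supplied = (45 − 38.4)/0.02 = 330.
Willingness to pay at Q' = 330: 73.6 − 0.04·330 = 60.4.
ΔQ = 586.6667 − 330 = 256.6667; wedge = 60.4 − 45 = 15.4.
DWL = ½ × 256.6667 × 15.4 = 1976.33.

1976.33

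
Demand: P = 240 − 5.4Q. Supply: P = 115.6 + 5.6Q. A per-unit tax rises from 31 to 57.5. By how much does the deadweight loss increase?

Competitive equilibrium: 240 − 5.4Q = 115.6 + 5.6Q → Q* = 11.3091, P* = 178.9309.
For a per-unit tax t: ΔQ = t/11, so DWL = ½·t·(t/11) = t²/22.
At t = 31: DWL = 43.682. At t = 57.5: DWL = 150.284.
Increase = 150.284 − 43.682 = 106.60.

106.60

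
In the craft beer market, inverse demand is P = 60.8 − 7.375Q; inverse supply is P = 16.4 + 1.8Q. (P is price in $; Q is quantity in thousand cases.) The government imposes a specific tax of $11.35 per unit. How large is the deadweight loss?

Competitive equilibrium: 60.8 − 7.375Q = 16.4 + 1.8Q → Q* = 4.8392, P* = 25.1106.
With the tax, the buyer price exceeds the seller price by 11.35: (60.8 − 7.375Q) − (16.4 + 1.8Q) = 11.35 → Q' = 3.6022.
ΔQ = 4.8392 − 3.6022 = 1.237; the wedge equals the tax, 11.35.
The triangle = ½ × 1.237 × 11.35 = $7.02 thousand.

$7.02 thousand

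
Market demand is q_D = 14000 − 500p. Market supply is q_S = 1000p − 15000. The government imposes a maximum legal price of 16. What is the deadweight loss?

In inverse form: demand p = 28 − 0.002q, supply p = 15 + 0.001q.
Competitive equilibrium: 28 − 0.002q = 15 + 0.001q → q* = 4333.3333, p* = 19.3333.
At the ceiling p = 16, quantity supplied = (16 − 15)/0.001 = 1000.
Willingness to pay at q' = 1000: 28 − 0.002·1000 = 26.
Δq = 4333.3333 − 1000 = 3333.3333; wedge = 26 − 16 = 10.
The triangle = ½ × 3333.3333 × 10 = 16666.67.

16666.67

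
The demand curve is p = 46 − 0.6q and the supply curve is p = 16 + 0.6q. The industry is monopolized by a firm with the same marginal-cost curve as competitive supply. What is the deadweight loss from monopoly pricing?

Competitive equilibrium: 46 − 0.6q = 16 + 0.6q → q* = 25, p* = 31.
Marginal revenue: MR = 46 − 1.2q. Set MR = MC: 46 − 1.2q = 16 + 0.6q → q_m = 16.6667.
Price p_m = 46 − 0.6·16.6667 = 36; MC(q_m) = 16 + 0.6·16.6667 = 26.
Competitive q* = 25, so Δq = 8.3333; wedge = 36 − 26 = 10.
Deadweight loss = ½ × 8.3333 × 10 = 41.67.

41.67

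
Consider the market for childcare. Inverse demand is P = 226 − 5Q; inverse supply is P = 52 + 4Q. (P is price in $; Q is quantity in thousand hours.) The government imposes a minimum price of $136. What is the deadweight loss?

Competitive equilibrium: 226 − 5Q = 52 + 4Q → Q* = 19.3333, P* = 129.3333.
At the floor P = 136, quantity demanded = (226 − 136)/5 = 18.
Sellers' marginal cost at Q' = 18: 52 + 4·18 = 124.
ΔQ = 19.3333 − 18 = 1.3333; wedge = 136 − 124 = 12.
DWL = ½ × 1.3333 × 12 = $8 thousand.

$8 thousand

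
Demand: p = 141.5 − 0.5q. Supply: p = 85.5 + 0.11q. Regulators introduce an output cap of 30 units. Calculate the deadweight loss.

Competitive equilibrium: 141.5 − 0.5q = 85.5 + 0.11q → q* = 91.8033, p* = 95.5984.
At q = 30: demand price = 141.5 − 0.5·30 = 126.5; supply price = 85.5 + 0.11·30 = 88.8.
Δq = 91.8033 − 30 = 61.8033; wedge = 126.5 − 88.8 = 37.7.
DWL = ½ × 61.8033 × 37.7 = 1164.99.

1164.99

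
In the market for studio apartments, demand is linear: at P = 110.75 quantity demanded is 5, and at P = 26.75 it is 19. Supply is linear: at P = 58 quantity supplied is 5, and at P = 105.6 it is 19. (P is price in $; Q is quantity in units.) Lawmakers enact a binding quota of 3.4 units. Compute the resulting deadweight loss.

$244.44

Demand slope = (26.75 − 110.75)/(19 − 5) = −6, so P = 140.75 − 6Q.
Supply slope = (105.6 − 58)/(19 − 5) = 3.4, so P = 41 + 3.4Q.
Competitive equilibrium: 140.75 − 6Q = 41 + 3.4Q → Q* = 10.6117, P* = 77.0798.
At Q = 3.4: demand price = 140.75 − 6·3.4 = 120.35; supply price = 41 + 3.4·3.4 = 52.56.
ΔQ = 10.6117 − 3.4 = 7.2117; wedge = 120.35 − 52.56 = 67.79.
Deadweight loss = ½ × 7.2117 × 67.79 = $244.44.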